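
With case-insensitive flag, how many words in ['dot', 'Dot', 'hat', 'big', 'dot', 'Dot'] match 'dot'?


Case-insensitive matching: compare each word's lowercase form to 'dot'.
  'dot' -> lower='dot' -> MATCH
  'Dot' -> lower='dot' -> MATCH
  'hat' -> lower='hat' -> no
  'big' -> lower='big' -> no
  'dot' -> lower='dot' -> MATCH
  'Dot' -> lower='dot' -> MATCH
Matches: ['dot', 'Dot', 'dot', 'Dot']
Count: 4

4


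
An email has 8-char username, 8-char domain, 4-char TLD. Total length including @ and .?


An email address has format: username@domain.tld
Username length: 8
'@' character: 1
Domain length: 8
'.' character: 1
TLD length: 4
Total = 8 + 1 + 8 + 1 + 4 = 22

22


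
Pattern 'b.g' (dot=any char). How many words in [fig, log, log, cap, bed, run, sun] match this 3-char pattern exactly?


Pattern 'b.g' means: starts with 'b', any single char, ends with 'g'.
Checking each word (must be exactly 3 chars):
  'fig' (len=3): no
  'log' (len=3): no
  'log' (len=3): no
  'cap' (len=3): no
  'bed' (len=3): no
  'run' (len=3): no
  'sun' (len=3): no
Matching words: []
Total: 0

0


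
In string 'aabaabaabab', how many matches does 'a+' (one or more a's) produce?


Pattern 'a+' matches one or more consecutive a's.
String: 'aabaabaabab'
Scanning for runs of a:
  Match 1: 'aa' (length 2)
  Match 2: 'aa' (length 2)
  Match 3: 'aa' (length 2)
  Match 4: 'a' (length 1)
Total matches: 4

4


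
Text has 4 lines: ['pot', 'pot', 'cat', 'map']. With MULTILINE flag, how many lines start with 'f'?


With MULTILINE flag, ^ matches the start of each line.
Lines: ['pot', 'pot', 'cat', 'map']
Checking which lines start with 'f':
  Line 1: 'pot' -> no
  Line 2: 'pot' -> no
  Line 3: 'cat' -> no
  Line 4: 'map' -> no
Matching lines: []
Count: 0

0


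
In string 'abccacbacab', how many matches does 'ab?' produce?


Pattern 'ab?' matches 'a' optionally followed by 'b'.
String: 'abccacbacab'
Scanning left to right for 'a' then checking next char:
  Match 1: 'ab' (a followed by b)
  Match 2: 'a' (a not followed by b)
  Match 3: 'a' (a not followed by b)
  Match 4: 'ab' (a followed by b)
Total matches: 4

4


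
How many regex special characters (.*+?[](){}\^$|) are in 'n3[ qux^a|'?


Regex special characters are: . * + ? [ ] ( ) { } \ ^ $ |
Scanning 'n3[ qux^a|':
  pos 2: '[' -> SPECIAL
  pos 7: '^' -> SPECIAL
  pos 9: '|' -> SPECIAL
Special chars found: ['[', '^', '|']
Total: 3

3


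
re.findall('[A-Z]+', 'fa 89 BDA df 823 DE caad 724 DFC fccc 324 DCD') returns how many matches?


Pattern '[A-Z]+' finds one or more uppercase letters.
Text: 'fa 89 BDA df 823 DE caad 724 DFC fccc 324 DCD'
Scanning for matches:
  Match 1: 'BDA'
  Match 2: 'DE'
  Match 3: 'DFC'
  Match 4: 'DCD'
Total matches: 4

4


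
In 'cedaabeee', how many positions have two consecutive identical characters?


Looking for consecutive identical characters in 'cedaabeee':
  pos 0-1: 'c' vs 'e' -> different
  pos 1-2: 'e' vs 'd' -> different
  pos 2-3: 'd' vs 'a' -> different
  pos 3-4: 'a' vs 'a' -> MATCH ('aa')
  pos 4-5: 'a' vs 'b' -> different
  pos 5-6: 'b' vs 'e' -> different
  pos 6-7: 'e' vs 'e' -> MATCH ('ee')
  pos 7-8: 'e' vs 'e' -> MATCH ('ee')
Consecutive identical pairs: ['aa', 'ee', 'ee']
Count: 3

3


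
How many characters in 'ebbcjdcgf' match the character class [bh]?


Character class [bh] matches any of: {b, h}
Scanning string 'ebbcjdcgf' character by character:
  pos 0: 'e' -> no
  pos 1: 'b' -> MATCH
  pos 2: 'b' -> MATCH
  pos 3: 'c' -> no
  pos 4: 'j' -> no
  pos 5: 'd' -> no
  pos 6: 'c' -> no
  pos 7: 'g' -> no
  pos 8: 'f' -> no
Total matches: 2

2


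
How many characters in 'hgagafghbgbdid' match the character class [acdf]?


Character class [acdf] matches any of: {a, c, d, f}
Scanning string 'hgagafghbgbdid' character by character:
  pos 0: 'h' -> no
  pos 1: 'g' -> no
  pos 2: 'a' -> MATCH
  pos 3: 'g' -> no
  pos 4: 'a' -> MATCH
  pos 5: 'f' -> MATCH
  pos 6: 'g' -> no
  pos 7: 'h' -> no
  pos 8: 'b' -> no
  pos 9: 'g' -> no
  pos 10: 'b' -> no
  pos 11: 'd' -> MATCH
  pos 12: 'i' -> no
  pos 13: 'd' -> MATCH
Total matches: 5

5


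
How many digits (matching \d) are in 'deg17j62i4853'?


\d matches any digit 0-9.
Scanning 'deg17j62i4853':
  pos 3: '1' -> DIGIT
  pos 4: '7' -> DIGIT
  pos 6: '6' -> DIGIT
  pos 7: '2' -> DIGIT
  pos 9: '4' -> DIGIT
  pos 10: '8' -> DIGIT
  pos 11: '5' -> DIGIT
  pos 12: '3' -> DIGIT
Digits found: ['1', '7', '6', '2', '4', '8', '5', '3']
Total: 8

8


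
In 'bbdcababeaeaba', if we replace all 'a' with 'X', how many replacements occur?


re.sub('a', 'X', text) replaces every occurrence of 'a' with 'X'.
Text: 'bbdcababeaeaba'
Scanning for 'a':
  pos 4: 'a' -> replacement #1
  pos 6: 'a' -> replacement #2
  pos 9: 'a' -> replacement #3
  pos 11: 'a' -> replacement #4
  pos 13: 'a' -> replacement #5
Total replacements: 5

5


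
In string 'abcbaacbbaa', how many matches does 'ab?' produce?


Pattern 'ab?' matches 'a' optionally followed by 'b'.
String: 'abcbaacbbaa'
Scanning left to right for 'a' then checking next char:
  Match 1: 'ab' (a followed by b)
  Match 2: 'a' (a not followed by b)
  Match 3: 'a' (a not followed by b)
  Match 4: 'a' (a not followed by b)
  Match 5: 'a' (a not followed by b)
Total matches: 5

5


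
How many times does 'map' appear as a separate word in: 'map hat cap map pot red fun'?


Scanning each word for exact match 'map':
  Word 1: 'map' -> MATCH
  Word 2: 'hat' -> no
  Word 3: 'cap' -> no
  Word 4: 'map' -> MATCH
  Word 5: 'pot' -> no
  Word 6: 'red' -> no
  Word 7: 'fun' -> no
Total matches: 2

2


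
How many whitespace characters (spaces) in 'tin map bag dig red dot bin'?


\s matches whitespace characters (spaces, tabs, etc.).
Text: 'tin map bag dig red dot bin'
This text has 7 words separated by spaces.
Number of spaces = number of words - 1 = 7 - 1 = 6

6


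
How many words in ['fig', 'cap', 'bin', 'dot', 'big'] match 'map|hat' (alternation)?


Alternation 'map|hat' matches either 'map' or 'hat'.
Checking each word:
  'fig' -> no
  'cap' -> no
  'bin' -> no
  'dot' -> no
  'big' -> no
Matches: []
Count: 0

0


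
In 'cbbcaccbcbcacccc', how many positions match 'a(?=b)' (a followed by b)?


Lookahead 'a(?=b)' matches 'a' only when followed by 'b'.
String: 'cbbcaccbcbcacccc'
Checking each position where char is 'a':
  pos 4: 'a' -> no (next='c')
  pos 11: 'a' -> no (next='c')
Matching positions: []
Count: 0

0


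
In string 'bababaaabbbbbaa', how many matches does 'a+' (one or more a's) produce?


Pattern 'a+' matches one or more consecutive a's.
String: 'bababaaabbbbbaa'
Scanning for runs of a:
  Match 1: 'a' (length 1)
  Match 2: 'a' (length 1)
  Match 3: 'aaa' (length 3)
  Match 4: 'aa' (length 2)
Total matches: 4

4


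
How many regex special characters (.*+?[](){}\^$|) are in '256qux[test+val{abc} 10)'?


Regex special characters are: . * + ? [ ] ( ) { } \ ^ $ |
Scanning '256qux[test+val{abc} 10)':
  pos 6: '[' -> SPECIAL
  pos 11: '+' -> SPECIAL
  pos 15: '{' -> SPECIAL
  pos 19: '}' -> SPECIAL
  pos 23: ')' -> SPECIAL
Special chars found: ['[', '+', '{', '}', ')']
Total: 5

5


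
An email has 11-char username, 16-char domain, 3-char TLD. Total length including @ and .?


An email address has format: username@domain.tld
Username length: 11
'@' character: 1
Domain length: 16
'.' character: 1
TLD length: 3
Total = 11 + 1 + 16 + 1 + 3 = 32

32


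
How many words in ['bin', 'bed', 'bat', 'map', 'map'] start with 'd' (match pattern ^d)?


Pattern ^d anchors to start of word. Check which words begin with 'd':
  'bin' -> no
  'bed' -> no
  'bat' -> no
  'map' -> no
  'map' -> no
Matching words: []
Count: 0

0


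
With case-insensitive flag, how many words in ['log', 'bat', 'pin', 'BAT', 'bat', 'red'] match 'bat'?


Case-insensitive matching: compare each word's lowercase form to 'bat'.
  'log' -> lower='log' -> no
  'bat' -> lower='bat' -> MATCH
  'pin' -> lower='pin' -> no
  'BAT' -> lower='bat' -> MATCH
  'bat' -> lower='bat' -> MATCH
  'red' -> lower='red' -> no
Matches: ['bat', 'BAT', 'bat']
Count: 3

3


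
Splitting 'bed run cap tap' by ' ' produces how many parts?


Splitting by ' ' breaks the string at each occurrence of the separator.
Text: 'bed run cap tap'
Parts after split:
  Part 1: 'bed'
  Part 2: 'run'
  Part 3: 'cap'
  Part 4: 'tap'
Total parts: 4

4


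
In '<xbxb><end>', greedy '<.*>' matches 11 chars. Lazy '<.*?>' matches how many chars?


Greedy '<.*>' tries to match as MUCH as possible.
Lazy '<.*?>' tries to match as LITTLE as possible.

String: '<xbxb><end>'
Greedy '<.*>' starts at first '<' and extends to the LAST '>': '<xbxb><end>' (11 chars)
Lazy '<.*?>' starts at first '<' and stops at the FIRST '>': '<xbxb>' (6 chars)

6


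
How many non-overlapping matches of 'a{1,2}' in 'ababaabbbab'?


Pattern 'a{1,2}' matches between 1 and 2 consecutive a's (greedy).
String: 'ababaabbbab'
Finding runs of a's and applying greedy matching:
  Run at pos 0: 'a' (length 1)
  Run at pos 2: 'a' (length 1)
  Run at pos 4: 'aa' (length 2)
  Run at pos 9: 'a' (length 1)
Matches: ['a', 'a', 'aa', 'a']
Count: 4

4


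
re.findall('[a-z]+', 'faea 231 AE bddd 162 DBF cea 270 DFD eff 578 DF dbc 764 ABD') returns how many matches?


Pattern '[a-z]+' finds one or more lowercase letters.
Text: 'faea 231 AE bddd 162 DBF cea 270 DFD eff 578 DF dbc 764 ABD'
Scanning for matches:
  Match 1: 'faea'
  Match 2: 'bddd'
  Match 3: 'cea'
  Match 4: 'eff'
  Match 5: 'dbc'
Total matches: 5

5


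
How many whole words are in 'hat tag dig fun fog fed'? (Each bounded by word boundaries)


Word boundaries (\b) mark the start/end of each word.
Text: 'hat tag dig fun fog fed'
Splitting by whitespace:
  Word 1: 'hat'
  Word 2: 'tag'
  Word 3: 'dig'
  Word 4: 'fun'
  Word 5: 'fog'
  Word 6: 'fed'
Total whole words: 6

6


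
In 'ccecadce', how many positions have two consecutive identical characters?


Looking for consecutive identical characters in 'ccecadce':
  pos 0-1: 'c' vs 'c' -> MATCH ('cc')
  pos 1-2: 'c' vs 'e' -> different
  pos 2-3: 'e' vs 'c' -> different
  pos 3-4: 'c' vs 'a' -> different
  pos 4-5: 'a' vs 'd' -> different
  pos 5-6: 'd' vs 'c' -> different
  pos 6-7: 'c' vs 'e' -> different
Consecutive identical pairs: ['cc']
Count: 1

1


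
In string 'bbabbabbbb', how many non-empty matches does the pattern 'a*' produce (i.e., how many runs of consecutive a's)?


Pattern 'a*' matches zero or more a's. We want non-empty runs of consecutive a's.
String: 'bbabbabbbb'
Walking through the string to find runs of a's:
  Run 1: positions 2-2 -> 'a'
  Run 2: positions 5-5 -> 'a'
Non-empty runs found: ['a', 'a']
Count: 2

2


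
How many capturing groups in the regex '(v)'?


To count capturing groups, count each '(' that starts a group.
Pattern: '(v)'
Walking through the pattern:
  Position 0: '(' -> group #1
Total capturing groups: 1

1


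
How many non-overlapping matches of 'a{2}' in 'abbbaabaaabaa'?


Pattern 'a{2}' matches exactly 2 consecutive a's (greedy, non-overlapping).
String: 'abbbaabaaabaa'
Scanning for runs of a's:
  Run at pos 0: 'a' (length 1) -> 0 match(es)
  Run at pos 4: 'aa' (length 2) -> 1 match(es)
  Run at pos 7: 'aaa' (length 3) -> 1 match(es)
  Run at pos 11: 'aa' (length 2) -> 1 match(es)
Matches found: ['aa', 'aa', 'aa']
Total: 3

3


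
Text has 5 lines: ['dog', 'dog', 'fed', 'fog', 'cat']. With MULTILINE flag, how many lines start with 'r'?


With MULTILINE flag, ^ matches the start of each line.
Lines: ['dog', 'dog', 'fed', 'fog', 'cat']
Checking which lines start with 'r':
  Line 1: 'dog' -> no
  Line 2: 'dog' -> no
  Line 3: 'fed' -> no
  Line 4: 'fog' -> no
  Line 5: 'cat' -> no
Matching lines: []
Count: 0

0


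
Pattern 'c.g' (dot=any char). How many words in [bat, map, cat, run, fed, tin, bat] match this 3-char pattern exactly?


Pattern 'c.g' means: starts with 'c', any single char, ends with 'g'.
Checking each word (must be exactly 3 chars):
  'bat' (len=3): no
  'map' (len=3): no
  'cat' (len=3): no
  'run' (len=3): no
  'fed' (len=3): no
  'tin' (len=3): no
  'bat' (len=3): no
Matching words: []
Total: 0

0


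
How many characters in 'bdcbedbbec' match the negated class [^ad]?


Negated class [^ad] matches any char NOT in {a, d}
Scanning 'bdcbedbbec':
  pos 0: 'b' -> MATCH
  pos 1: 'd' -> no (excluded)
  pos 2: 'c' -> MATCH
  pos 3: 'b' -> MATCH
  pos 4: 'e' -> MATCH
  pos 5: 'd' -> no (excluded)
  pos 6: 'b' -> MATCH
  pos 7: 'b' -> MATCH
  pos 8: 'e' -> MATCH
  pos 9: 'c' -> MATCH
Total matches: 8

8


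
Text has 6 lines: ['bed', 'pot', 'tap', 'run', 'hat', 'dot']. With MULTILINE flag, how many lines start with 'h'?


With MULTILINE flag, ^ matches the start of each line.
Lines: ['bed', 'pot', 'tap', 'run', 'hat', 'dot']
Checking which lines start with 'h':
  Line 1: 'bed' -> no
  Line 2: 'pot' -> no
  Line 3: 'tap' -> no
  Line 4: 'run' -> no
  Line 5: 'hat' -> MATCH
  Line 6: 'dot' -> no
Matching lines: ['hat']
Count: 1

1


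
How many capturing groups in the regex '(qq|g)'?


To count capturing groups, count each '(' that starts a group.
Pattern: '(qq|g)'
Walking through the pattern:
  Position 0: '(' -> group #1
Total capturing groups: 1

1


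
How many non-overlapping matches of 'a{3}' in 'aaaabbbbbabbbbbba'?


Pattern 'a{3}' matches exactly 3 consecutive a's (greedy, non-overlapping).
String: 'aaaabbbbbabbbbbba'
Scanning for runs of a's:
  Run at pos 0: 'aaaa' (length 4) -> 1 match(es)
  Run at pos 9: 'a' (length 1) -> 0 match(es)
  Run at pos 16: 'a' (length 1) -> 0 match(es)
Matches found: ['aaa']
Total: 1

1


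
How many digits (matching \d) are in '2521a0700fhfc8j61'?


\d matches any digit 0-9.
Scanning '2521a0700fhfc8j61':
  pos 0: '2' -> DIGIT
  pos 1: '5' -> DIGIT
  pos 2: '2' -> DIGIT
  pos 3: '1' -> DIGIT
  pos 5: '0' -> DIGIT
  pos 6: '7' -> DIGIT
  pos 7: '0' -> DIGIT
  pos 8: '0' -> DIGIT
  pos 13: '8' -> DIGIT
  pos 15: '6' -> DIGIT
  pos 16: '1' -> DIGIT
Digits found: ['2', '5', '2', '1', '0', '7', '0', '0', '8', '6', '1']
Total: 11

11


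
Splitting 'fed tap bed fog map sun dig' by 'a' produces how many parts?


Splitting by 'a' breaks the string at each occurrence of the separator.
Text: 'fed tap bed fog map sun dig'
Parts after split:
  Part 1: 'fed t'
  Part 2: 'p bed fog m'
  Part 3: 'p sun dig'
Total parts: 3

3


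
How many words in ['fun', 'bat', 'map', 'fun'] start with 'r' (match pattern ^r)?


Pattern ^r anchors to start of word. Check which words begin with 'r':
  'fun' -> no
  'bat' -> no
  'map' -> no
  'fun' -> no
Matching words: []
Count: 0

0


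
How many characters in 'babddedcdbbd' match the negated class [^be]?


Negated class [^be] matches any char NOT in {b, e}
Scanning 'babddedcdbbd':
  pos 0: 'b' -> no (excluded)
  pos 1: 'a' -> MATCH
  pos 2: 'b' -> no (excluded)
  pos 3: 'd' -> MATCH
  pos 4: 'd' -> MATCH
  pos 5: 'e' -> no (excluded)
  pos 6: 'd' -> MATCH
  pos 7: 'c' -> MATCH
  pos 8: 'd' -> MATCH
  pos 9: 'b' -> no (excluded)
  pos 10: 'b' -> no (excluded)
  pos 11: 'd' -> MATCH
Total matches: 7

7


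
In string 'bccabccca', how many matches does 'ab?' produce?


Pattern 'ab?' matches 'a' optionally followed by 'b'.
String: 'bccabccca'
Scanning left to right for 'a' then checking next char:
  Match 1: 'ab' (a followed by b)
  Match 2: 'a' (a not followed by b)
Total matches: 2

2


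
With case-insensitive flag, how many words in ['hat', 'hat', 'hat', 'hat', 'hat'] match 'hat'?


Case-insensitive matching: compare each word's lowercase form to 'hat'.
  'hat' -> lower='hat' -> MATCH
  'hat' -> lower='hat' -> MATCH
  'hat' -> lower='hat' -> MATCH
  'hat' -> lower='hat' -> MATCH
  'hat' -> lower='hat' -> MATCH
Matches: ['hat', 'hat', 'hat', 'hat', 'hat']
Count: 5

5


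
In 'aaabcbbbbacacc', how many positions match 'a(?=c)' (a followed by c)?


Lookahead 'a(?=c)' matches 'a' only when followed by 'c'.
String: 'aaabcbbbbacacc'
Checking each position where char is 'a':
  pos 0: 'a' -> no (next='a')
  pos 1: 'a' -> no (next='a')
  pos 2: 'a' -> no (next='b')
  pos 9: 'a' -> MATCH (next='c')
  pos 11: 'a' -> MATCH (next='c')
Matching positions: [9, 11]
Count: 2

2


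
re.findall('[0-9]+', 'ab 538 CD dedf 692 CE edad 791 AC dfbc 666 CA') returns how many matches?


Pattern '[0-9]+' finds one or more digits.
Text: 'ab 538 CD dedf 692 CE edad 791 AC dfbc 666 CA'
Scanning for matches:
  Match 1: '538'
  Match 2: '692'
  Match 3: '791'
  Match 4: '666'
Total matches: 4

4


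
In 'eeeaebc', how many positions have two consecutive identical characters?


Looking for consecutive identical characters in 'eeeaebc':
  pos 0-1: 'e' vs 'e' -> MATCH ('ee')
  pos 1-2: 'e' vs 'e' -> MATCH ('ee')
  pos 2-3: 'e' vs 'a' -> different
  pos 3-4: 'a' vs 'e' -> different
  pos 4-5: 'e' vs 'b' -> different
  pos 5-6: 'b' vs 'c' -> different
Consecutive identical pairs: ['ee', 'ee']
Count: 2

2


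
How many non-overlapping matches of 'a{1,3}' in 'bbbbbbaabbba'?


Pattern 'a{1,3}' matches between 1 and 3 consecutive a's (greedy).
String: 'bbbbbbaabbba'
Finding runs of a's and applying greedy matching:
  Run at pos 6: 'aa' (length 2)
  Run at pos 11: 'a' (length 1)
Matches: ['aa', 'a']
Count: 2

2


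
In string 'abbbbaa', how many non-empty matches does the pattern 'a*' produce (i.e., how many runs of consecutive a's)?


Pattern 'a*' matches zero or more a's. We want non-empty runs of consecutive a's.
String: 'abbbbaa'
Walking through the string to find runs of a's:
  Run 1: positions 0-0 -> 'a'
  Run 2: positions 5-6 -> 'aa'
Non-empty runs found: ['a', 'aa']
Count: 2

2


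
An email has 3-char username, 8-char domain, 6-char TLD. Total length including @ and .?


An email address has format: username@domain.tld
Username length: 3
'@' character: 1
Domain length: 8
'.' character: 1
TLD length: 6
Total = 3 + 1 + 8 + 1 + 6 = 19

19


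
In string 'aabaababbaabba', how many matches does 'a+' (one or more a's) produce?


Pattern 'a+' matches one or more consecutive a's.
String: 'aabaababbaabba'
Scanning for runs of a:
  Match 1: 'aa' (length 2)
  Match 2: 'aa' (length 2)
  Match 3: 'a' (length 1)
  Match 4: 'aa' (length 2)
  Match 5: 'a' (length 1)
Total matches: 5

5


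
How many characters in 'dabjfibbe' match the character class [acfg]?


Character class [acfg] matches any of: {a, c, f, g}
Scanning string 'dabjfibbe' character by character:
  pos 0: 'd' -> no
  pos 1: 'a' -> MATCH
  pos 2: 'b' -> no
  pos 3: 'j' -> no
  pos 4: 'f' -> MATCH
  pos 5: 'i' -> no
  pos 6: 'b' -> no
  pos 7: 'b' -> no
  pos 8: 'e' -> no
Total matches: 2

2


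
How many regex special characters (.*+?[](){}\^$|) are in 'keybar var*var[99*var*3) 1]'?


Regex special characters are: . * + ? [ ] ( ) { } \ ^ $ |
Scanning 'keybar var*var[99*var*3) 1]':
  pos 10: '*' -> SPECIAL
  pos 14: '[' -> SPECIAL
  pos 17: '*' -> SPECIAL
  pos 21: '*' -> SPECIAL
  pos 23: ')' -> SPECIAL
  pos 26: ']' -> SPECIAL
Special chars found: ['*', '[', '*', '*', ')', ']']
Total: 6

6


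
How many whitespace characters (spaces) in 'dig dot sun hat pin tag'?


\s matches whitespace characters (spaces, tabs, etc.).
Text: 'dig dot sun hat pin tag'
This text has 6 words separated by spaces.
Number of spaces = number of words - 1 = 6 - 1 = 5

5


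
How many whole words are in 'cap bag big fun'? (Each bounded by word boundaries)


Word boundaries (\b) mark the start/end of each word.
Text: 'cap bag big fun'
Splitting by whitespace:
  Word 1: 'cap'
  Word 2: 'bag'
  Word 3: 'big'
  Word 4: 'fun'
Total whole words: 4

4


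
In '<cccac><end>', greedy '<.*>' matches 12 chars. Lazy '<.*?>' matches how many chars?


Greedy '<.*>' tries to match as MUCH as possible.
Lazy '<.*?>' tries to match as LITTLE as possible.

String: '<cccac><end>'
Greedy '<.*>' starts at first '<' and extends to the LAST '>': '<cccac><end>' (12 chars)
Lazy '<.*?>' starts at first '<' and stops at the FIRST '>': '<cccac>' (7 chars)

7


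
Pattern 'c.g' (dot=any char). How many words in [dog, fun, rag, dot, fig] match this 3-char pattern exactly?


Pattern 'c.g' means: starts with 'c', any single char, ends with 'g'.
Checking each word (must be exactly 3 chars):
  'dog' (len=3): no
  'fun' (len=3): no
  'rag' (len=3): no
  'dot' (len=3): no
  'fig' (len=3): no
Matching words: []
Total: 0

0


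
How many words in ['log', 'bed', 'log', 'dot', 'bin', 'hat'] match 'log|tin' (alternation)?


Alternation 'log|tin' matches either 'log' or 'tin'.
Checking each word:
  'log' -> MATCH
  'bed' -> no
  'log' -> MATCH
  'dot' -> no
  'bin' -> no
  'hat' -> no
Matches: ['log', 'log']
Count: 2

2


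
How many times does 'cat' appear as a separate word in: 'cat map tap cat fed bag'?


Scanning each word for exact match 'cat':
  Word 1: 'cat' -> MATCH
  Word 2: 'map' -> no
  Word 3: 'tap' -> no
  Word 4: 'cat' -> MATCH
  Word 5: 'fed' -> no
  Word 6: 'bag' -> no
Total matches: 2

2


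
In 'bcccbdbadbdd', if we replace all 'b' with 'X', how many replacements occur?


re.sub('b', 'X', text) replaces every occurrence of 'b' with 'X'.
Text: 'bcccbdbadbdd'
Scanning for 'b':
  pos 0: 'b' -> replacement #1
  pos 4: 'b' -> replacement #2
  pos 6: 'b' -> replacement #3
  pos 9: 'b' -> replacement #4
Total replacements: 4

4


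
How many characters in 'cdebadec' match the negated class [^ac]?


Negated class [^ac] matches any char NOT in {a, c}
Scanning 'cdebadec':
  pos 0: 'c' -> no (excluded)
  pos 1: 'd' -> MATCH
  pos 2: 'e' -> MATCH
  pos 3: 'b' -> MATCH
  pos 4: 'a' -> no (excluded)
  pos 5: 'd' -> MATCH
  pos 6: 'e' -> MATCH
  pos 7: 'c' -> no (excluded)
Total matches: 5

5


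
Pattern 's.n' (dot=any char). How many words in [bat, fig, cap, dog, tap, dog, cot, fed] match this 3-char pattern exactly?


Pattern 's.n' means: starts with 's', any single char, ends with 'n'.
Checking each word (must be exactly 3 chars):
  'bat' (len=3): no
  'fig' (len=3): no
  'cap' (len=3): no
  'dog' (len=3): no
  'tap' (len=3): no
  'dog' (len=3): no
  'cot' (len=3): no
  'fed' (len=3): no
Matching words: []
Total: 0

0


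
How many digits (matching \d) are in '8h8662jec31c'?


\d matches any digit 0-9.
Scanning '8h8662jec31c':
  pos 0: '8' -> DIGIT
  pos 2: '8' -> DIGIT
  pos 3: '6' -> DIGIT
  pos 4: '6' -> DIGIT
  pos 5: '2' -> DIGIT
  pos 9: '3' -> DIGIT
  pos 10: '1' -> DIGIT
Digits found: ['8', '8', '6', '6', '2', '3', '1']
Total: 7

7


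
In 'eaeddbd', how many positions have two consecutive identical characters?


Looking for consecutive identical characters in 'eaeddbd':
  pos 0-1: 'e' vs 'a' -> different
  pos 1-2: 'a' vs 'e' -> different
  pos 2-3: 'e' vs 'd' -> different
  pos 3-4: 'd' vs 'd' -> MATCH ('dd')
  pos 4-5: 'd' vs 'b' -> different
  pos 5-6: 'b' vs 'd' -> different
Consecutive identical pairs: ['dd']
Count: 1

1


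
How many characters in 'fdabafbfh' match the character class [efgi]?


Character class [efgi] matches any of: {e, f, g, i}
Scanning string 'fdabafbfh' character by character:
  pos 0: 'f' -> MATCH
  pos 1: 'd' -> no
  pos 2: 'a' -> no
  pos 3: 'b' -> no
  pos 4: 'a' -> no
  pos 5: 'f' -> MATCH
  pos 6: 'b' -> no
  pos 7: 'f' -> MATCH
  pos 8: 'h' -> no
Total matches: 3

3


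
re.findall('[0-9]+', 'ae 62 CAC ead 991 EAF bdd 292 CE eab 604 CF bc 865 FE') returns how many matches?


Pattern '[0-9]+' finds one or more digits.
Text: 'ae 62 CAC ead 991 EAF bdd 292 CE eab 604 CF bc 865 FE'
Scanning for matches:
  Match 1: '62'
  Match 2: '991'
  Match 3: '292'
  Match 4: '604'
  Match 5: '865'
Total matches: 5

5


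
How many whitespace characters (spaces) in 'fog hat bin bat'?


\s matches whitespace characters (spaces, tabs, etc.).
Text: 'fog hat bin bat'
This text has 4 words separated by spaces.
Number of spaces = number of words - 1 = 4 - 1 = 3

3


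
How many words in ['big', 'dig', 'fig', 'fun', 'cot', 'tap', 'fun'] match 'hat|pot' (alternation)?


Alternation 'hat|pot' matches either 'hat' or 'pot'.
Checking each word:
  'big' -> no
  'dig' -> no
  'fig' -> no
  'fun' -> no
  'cot' -> no
  'tap' -> no
  'fun' -> no
Matches: []
Count: 0

0


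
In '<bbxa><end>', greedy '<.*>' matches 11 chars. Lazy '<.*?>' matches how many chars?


Greedy '<.*>' tries to match as MUCH as possible.
Lazy '<.*?>' tries to match as LITTLE as possible.

String: '<bbxa><end>'
Greedy '<.*>' starts at first '<' and extends to the LAST '>': '<bbxa><end>' (11 chars)
Lazy '<.*?>' starts at first '<' and stops at the FIRST '>': '<bbxa>' (6 chars)

6


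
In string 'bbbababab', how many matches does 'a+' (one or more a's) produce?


Pattern 'a+' matches one or more consecutive a's.
String: 'bbbababab'
Scanning for runs of a:
  Match 1: 'a' (length 1)
  Match 2: 'a' (length 1)
  Match 3: 'a' (length 1)
Total matches: 3

3


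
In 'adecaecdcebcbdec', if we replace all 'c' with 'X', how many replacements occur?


re.sub('c', 'X', text) replaces every occurrence of 'c' with 'X'.
Text: 'adecaecdcebcbdec'
Scanning for 'c':
  pos 3: 'c' -> replacement #1
  pos 6: 'c' -> replacement #2
  pos 8: 'c' -> replacement #3
  pos 11: 'c' -> replacement #4
  pos 15: 'c' -> replacement #5
Total replacements: 5

5


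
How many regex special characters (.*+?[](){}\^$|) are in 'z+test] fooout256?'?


Regex special characters are: . * + ? [ ] ( ) { } \ ^ $ |
Scanning 'z+test] fooout256?':
  pos 1: '+' -> SPECIAL
  pos 6: ']' -> SPECIAL
  pos 17: '?' -> SPECIAL
Special chars found: ['+', ']', '?']
Total: 3

3


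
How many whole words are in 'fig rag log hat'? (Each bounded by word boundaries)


Word boundaries (\b) mark the start/end of each word.
Text: 'fig rag log hat'
Splitting by whitespace:
  Word 1: 'fig'
  Word 2: 'rag'
  Word 3: 'log'
  Word 4: 'hat'
Total whole words: 4

4


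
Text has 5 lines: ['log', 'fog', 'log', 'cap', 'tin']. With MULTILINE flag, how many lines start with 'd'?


With MULTILINE flag, ^ matches the start of each line.
Lines: ['log', 'fog', 'log', 'cap', 'tin']
Checking which lines start with 'd':
  Line 1: 'log' -> no
  Line 2: 'fog' -> no
  Line 3: 'log' -> no
  Line 4: 'cap' -> no
  Line 5: 'tin' -> no
Matching lines: []
Count: 0

0


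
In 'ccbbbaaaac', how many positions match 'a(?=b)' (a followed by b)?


Lookahead 'a(?=b)' matches 'a' only when followed by 'b'.
String: 'ccbbbaaaac'
Checking each position where char is 'a':
  pos 5: 'a' -> no (next='a')
  pos 6: 'a' -> no (next='a')
  pos 7: 'a' -> no (next='a')
  pos 8: 'a' -> no (next='c')
Matching positions: []
Count: 0

0


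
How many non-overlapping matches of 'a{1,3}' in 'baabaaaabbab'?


Pattern 'a{1,3}' matches between 1 and 3 consecutive a's (greedy).
String: 'baabaaaabbab'
Finding runs of a's and applying greedy matching:
  Run at pos 1: 'aa' (length 2)
  Run at pos 4: 'aaaa' (length 4)
  Run at pos 10: 'a' (length 1)
Matches: ['aa', 'aaa', 'a', 'a']
Count: 4

4


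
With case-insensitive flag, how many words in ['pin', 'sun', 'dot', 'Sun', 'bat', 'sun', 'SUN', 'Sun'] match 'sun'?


Case-insensitive matching: compare each word's lowercase form to 'sun'.
  'pin' -> lower='pin' -> no
  'sun' -> lower='sun' -> MATCH
  'dot' -> lower='dot' -> no
  'Sun' -> lower='sun' -> MATCH
  'bat' -> lower='bat' -> no
  'sun' -> lower='sun' -> MATCH
  'SUN' -> lower='sun' -> MATCH
  'Sun' -> lower='sun' -> MATCH
Matches: ['sun', 'Sun', 'sun', 'SUN', 'Sun']
Count: 5

5


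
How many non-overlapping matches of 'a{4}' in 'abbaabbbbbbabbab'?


Pattern 'a{4}' matches exactly 4 consecutive a's (greedy, non-overlapping).
String: 'abbaabbbbbbabbab'
Scanning for runs of a's:
  Run at pos 0: 'a' (length 1) -> 0 match(es)
  Run at pos 3: 'aa' (length 2) -> 0 match(es)
  Run at pos 11: 'a' (length 1) -> 0 match(es)
  Run at pos 14: 'a' (length 1) -> 0 match(es)
Matches found: []
Total: 0

0


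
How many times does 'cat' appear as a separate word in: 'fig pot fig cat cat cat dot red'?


Scanning each word for exact match 'cat':
  Word 1: 'fig' -> no
  Word 2: 'pot' -> no
  Word 3: 'fig' -> no
  Word 4: 'cat' -> MATCH
  Word 5: 'cat' -> MATCH
  Word 6: 'cat' -> MATCH
  Word 7: 'dot' -> no
  Word 8: 'red' -> no
Total matches: 3

3


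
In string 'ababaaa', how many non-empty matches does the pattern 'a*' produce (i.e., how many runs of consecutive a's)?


Pattern 'a*' matches zero or more a's. We want non-empty runs of consecutive a's.
String: 'ababaaa'
Walking through the string to find runs of a's:
  Run 1: positions 0-0 -> 'a'
  Run 2: positions 2-2 -> 'a'
  Run 3: positions 4-6 -> 'aaa'
Non-empty runs found: ['a', 'a', 'aaa']
Count: 3

3


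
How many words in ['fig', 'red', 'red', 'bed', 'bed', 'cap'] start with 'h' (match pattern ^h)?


Pattern ^h anchors to start of word. Check which words begin with 'h':
  'fig' -> no
  'red' -> no
  'red' -> no
  'bed' -> no
  'bed' -> no
  'cap' -> no
Matching words: []
Count: 0

0


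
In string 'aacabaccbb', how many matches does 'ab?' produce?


Pattern 'ab?' matches 'a' optionally followed by 'b'.
String: 'aacabaccbb'
Scanning left to right for 'a' then checking next char:
  Match 1: 'a' (a not followed by b)
  Match 2: 'a' (a not followed by b)
  Match 3: 'ab' (a followed by b)
  Match 4: 'a' (a not followed by b)
Total matches: 4

4


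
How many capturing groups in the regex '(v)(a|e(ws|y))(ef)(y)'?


To count capturing groups, count each '(' that starts a group.
Pattern: '(v)(a|e(ws|y))(ef)(y)'
Walking through the pattern:
  Position 0: '(' -> group #1
  Position 3: '(' -> group #2
  Position 7: '(' -> group #3
  Position 14: '(' -> group #4
  Position 18: '(' -> group #5
Total capturing groups: 5

5


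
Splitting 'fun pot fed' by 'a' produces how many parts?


Splitting by 'a' breaks the string at each occurrence of the separator.
Text: 'fun pot fed'
Parts after split:
  Part 1: 'fun pot fed'
Total parts: 1

1


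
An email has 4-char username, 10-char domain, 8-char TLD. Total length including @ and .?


An email address has format: username@domain.tld
Username length: 4
'@' character: 1
Domain length: 10
'.' character: 1
TLD length: 8
Total = 4 + 1 + 10 + 1 + 8 = 24

24


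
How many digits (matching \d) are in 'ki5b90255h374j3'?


\d matches any digit 0-9.
Scanning 'ki5b90255h374j3':
  pos 2: '5' -> DIGIT
  pos 4: '9' -> DIGIT
  pos 5: '0' -> DIGIT
  pos 6: '2' -> DIGIT
  pos 7: '5' -> DIGIT
  pos 8: '5' -> DIGIT
  pos 10: '3' -> DIGIT
  pos 11: '7' -> DIGIT
  pos 12: '4' -> DIGIT
  pos 14: '3' -> DIGIT
Digits found: ['5', '9', '0', '2', '5', '5', '3', '7', '4', '3']
Total: 10

10


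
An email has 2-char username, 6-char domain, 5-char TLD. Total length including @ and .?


An email address has format: username@domain.tld
Username length: 2
'@' character: 1
Domain length: 6
'.' character: 1
TLD length: 5
Total = 2 + 1 + 6 + 1 + 5 = 15

15


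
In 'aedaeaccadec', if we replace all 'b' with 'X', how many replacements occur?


re.sub('b', 'X', text) replaces every occurrence of 'b' with 'X'.
Text: 'aedaeaccadec'
Scanning for 'b':
Total replacements: 0

0


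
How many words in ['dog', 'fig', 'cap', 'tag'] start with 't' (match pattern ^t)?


Pattern ^t anchors to start of word. Check which words begin with 't':
  'dog' -> no
  'fig' -> no
  'cap' -> no
  'tag' -> MATCH (starts with 't')
Matching words: ['tag']
Count: 1

1


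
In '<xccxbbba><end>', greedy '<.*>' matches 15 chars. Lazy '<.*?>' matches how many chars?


Greedy '<.*>' tries to match as MUCH as possible.
Lazy '<.*?>' tries to match as LITTLE as possible.

String: '<xccxbbba><end>'
Greedy '<.*>' starts at first '<' and extends to the LAST '>': '<xccxbbba><end>' (15 chars)
Lazy '<.*?>' starts at first '<' and stops at the FIRST '>': '<xccxbbba>' (10 chars)

10


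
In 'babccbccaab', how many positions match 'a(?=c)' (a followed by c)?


Lookahead 'a(?=c)' matches 'a' only when followed by 'c'.
String: 'babccbccaab'
Checking each position where char is 'a':
  pos 1: 'a' -> no (next='b')
  pos 8: 'a' -> no (next='a')
  pos 9: 'a' -> no (next='b')
Matching positions: []
Count: 0

0


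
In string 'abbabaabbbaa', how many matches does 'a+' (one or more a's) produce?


Pattern 'a+' matches one or more consecutive a's.
String: 'abbabaabbbaa'
Scanning for runs of a:
  Match 1: 'a' (length 1)
  Match 2: 'a' (length 1)
  Match 3: 'aa' (length 2)
  Match 4: 'aa' (length 2)
Total matches: 4

4


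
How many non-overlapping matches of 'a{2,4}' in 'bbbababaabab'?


Pattern 'a{2,4}' matches between 2 and 4 consecutive a's (greedy).
String: 'bbbababaabab'
Finding runs of a's and applying greedy matching:
  Run at pos 3: 'a' (length 1)
  Run at pos 5: 'a' (length 1)
  Run at pos 7: 'aa' (length 2)
  Run at pos 10: 'a' (length 1)
Matches: ['aa']
Count: 1

1


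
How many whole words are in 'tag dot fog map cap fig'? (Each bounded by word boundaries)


Word boundaries (\b) mark the start/end of each word.
Text: 'tag dot fog map cap fig'
Splitting by whitespace:
  Word 1: 'tag'
  Word 2: 'dot'
  Word 3: 'fog'
  Word 4: 'map'
  Word 5: 'cap'
  Word 6: 'fig'
Total whole words: 6

6


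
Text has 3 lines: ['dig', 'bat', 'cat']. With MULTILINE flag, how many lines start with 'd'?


With MULTILINE flag, ^ matches the start of each line.
Lines: ['dig', 'bat', 'cat']
Checking which lines start with 'd':
  Line 1: 'dig' -> MATCH
  Line 2: 'bat' -> no
  Line 3: 'cat' -> no
Matching lines: ['dig']
Count: 1

1


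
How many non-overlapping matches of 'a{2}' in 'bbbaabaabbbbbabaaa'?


Pattern 'a{2}' matches exactly 2 consecutive a's (greedy, non-overlapping).
String: 'bbbaabaabbbbbabaaa'
Scanning for runs of a's:
  Run at pos 3: 'aa' (length 2) -> 1 match(es)
  Run at pos 6: 'aa' (length 2) -> 1 match(es)
  Run at pos 13: 'a' (length 1) -> 0 match(es)
  Run at pos 15: 'aaa' (length 3) -> 1 match(es)
Matches found: ['aa', 'aa', 'aa']
Total: 3

3


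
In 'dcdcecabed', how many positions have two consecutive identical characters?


Looking for consecutive identical characters in 'dcdcecabed':
  pos 0-1: 'd' vs 'c' -> different
  pos 1-2: 'c' vs 'd' -> different
  pos 2-3: 'd' vs 'c' -> different
  pos 3-4: 'c' vs 'e' -> different
  pos 4-5: 'e' vs 'c' -> different
  pos 5-6: 'c' vs 'a' -> different
  pos 6-7: 'a' vs 'b' -> different
  pos 7-8: 'b' vs 'e' -> different
  pos 8-9: 'e' vs 'd' -> different
Consecutive identical pairs: []
Count: 0

0


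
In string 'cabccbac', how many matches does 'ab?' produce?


Pattern 'ab?' matches 'a' optionally followed by 'b'.
String: 'cabccbac'
Scanning left to right for 'a' then checking next char:
  Match 1: 'ab' (a followed by b)
  Match 2: 'a' (a not followed by b)
Total matches: 2

2


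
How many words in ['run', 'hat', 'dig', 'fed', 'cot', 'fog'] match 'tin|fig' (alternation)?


Alternation 'tin|fig' matches either 'tin' or 'fig'.
Checking each word:
  'run' -> no
  'hat' -> no
  'dig' -> no
  'fed' -> no
  'cot' -> no
  'fog' -> no
Matches: []
Count: 0

0


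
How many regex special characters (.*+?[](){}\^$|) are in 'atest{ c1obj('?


Regex special characters are: . * + ? [ ] ( ) { } \ ^ $ |
Scanning 'atest{ c1obj(':
  pos 5: '{' -> SPECIAL
  pos 12: '(' -> SPECIAL
Special chars found: ['{', '(']
Total: 2

2


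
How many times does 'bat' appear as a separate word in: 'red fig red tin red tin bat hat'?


Scanning each word for exact match 'bat':
  Word 1: 'red' -> no
  Word 2: 'fig' -> no
  Word 3: 'red' -> no
  Word 4: 'tin' -> no
  Word 5: 'red' -> no
  Word 6: 'tin' -> no
  Word 7: 'bat' -> MATCH
  Word 8: 'hat' -> no
Total matches: 1

1


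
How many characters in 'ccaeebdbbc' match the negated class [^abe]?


Negated class [^abe] matches any char NOT in {a, b, e}
Scanning 'ccaeebdbbc':
  pos 0: 'c' -> MATCH
  pos 1: 'c' -> MATCH
  pos 2: 'a' -> no (excluded)
  pos 3: 'e' -> no (excluded)
  pos 4: 'e' -> no (excluded)
  pos 5: 'b' -> no (excluded)
  pos 6: 'd' -> MATCH
  pos 7: 'b' -> no (excluded)
  pos 8: 'b' -> no (excluded)
  pos 9: 'c' -> MATCH
Total matches: 4

4


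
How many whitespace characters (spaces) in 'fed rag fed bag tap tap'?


\s matches whitespace characters (spaces, tabs, etc.).
Text: 'fed rag fed bag tap tap'
This text has 6 words separated by spaces.
Number of spaces = number of words - 1 = 6 - 1 = 5

5


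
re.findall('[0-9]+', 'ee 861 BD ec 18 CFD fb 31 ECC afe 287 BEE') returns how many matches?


Pattern '[0-9]+' finds one or more digits.
Text: 'ee 861 BD ec 18 CFD fb 31 ECC afe 287 BEE'
Scanning for matches:
  Match 1: '861'
  Match 2: '18'
  Match 3: '31'
  Match 4: '287'
Total matches: 4

4


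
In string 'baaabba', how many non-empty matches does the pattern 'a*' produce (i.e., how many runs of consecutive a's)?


Pattern 'a*' matches zero or more a's. We want non-empty runs of consecutive a's.
String: 'baaabba'
Walking through the string to find runs of a's:
  Run 1: positions 1-3 -> 'aaa'
  Run 2: positions 6-6 -> 'a'
Non-empty runs found: ['aaa', 'a']
Count: 2

2


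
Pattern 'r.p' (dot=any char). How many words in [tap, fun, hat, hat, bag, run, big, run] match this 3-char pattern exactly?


Pattern 'r.p' means: starts with 'r', any single char, ends with 'p'.
Checking each word (must be exactly 3 chars):
  'tap' (len=3): no
  'fun' (len=3): no
  'hat' (len=3): no
  'hat' (len=3): no
  'bag' (len=3): no
  'run' (len=3): no
  'big' (len=3): no
  'run' (len=3): no
Matching words: []
Total: 0

0


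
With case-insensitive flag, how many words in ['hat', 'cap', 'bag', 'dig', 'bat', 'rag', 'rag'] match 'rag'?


Case-insensitive matching: compare each word's lowercase form to 'rag'.
  'hat' -> lower='hat' -> no
  'cap' -> lower='cap' -> no
  'bag' -> lower='bag' -> no
  'dig' -> lower='dig' -> no
  'bat' -> lower='bat' -> no
  'rag' -> lower='rag' -> MATCH
  'rag' -> lower='rag' -> MATCH
Matches: ['rag', 'rag']
Count: 2

2


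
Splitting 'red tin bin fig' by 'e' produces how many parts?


Splitting by 'e' breaks the string at each occurrence of the separator.
Text: 'red tin bin fig'
Parts after split:
  Part 1: 'r'
  Part 2: 'd tin bin fig'
Total parts: 2

2


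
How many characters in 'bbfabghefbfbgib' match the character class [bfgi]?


Character class [bfgi] matches any of: {b, f, g, i}
Scanning string 'bbfabghefbfbgib' character by character:
  pos 0: 'b' -> MATCH
  pos 1: 'b' -> MATCH
  pos 2: 'f' -> MATCH
  pos 3: 'a' -> no
  pos 4: 'b' -> MATCH
  pos 5: 'g' -> MATCH
  pos 6: 'h' -> no
  pos 7: 'e' -> no
  pos 8: 'f' -> MATCH
  pos 9: 'b' -> MATCH
  pos 10: 'f' -> MATCH
  pos 11: 'b' -> MATCH
  pos 12: 'g' -> MATCH
  pos 13: 'i' -> MATCH
  pos 14: 'b' -> MATCH
Total matches: 12

12


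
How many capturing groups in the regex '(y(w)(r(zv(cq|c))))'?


To count capturing groups, count each '(' that starts a group.
Pattern: '(y(w)(r(zv(cq|c))))'
Walking through the pattern:
  Position 0: '(' -> group #1
  Position 2: '(' -> group #2
  Position 5: '(' -> group #3
  Position 7: '(' -> group #4
  Position 10: '(' -> group #5
Total capturing groups: 5

5


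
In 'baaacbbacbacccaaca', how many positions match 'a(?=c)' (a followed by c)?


Lookahead 'a(?=c)' matches 'a' only when followed by 'c'.
String: 'baaacbbacbacccaaca'
Checking each position where char is 'a':
  pos 1: 'a' -> no (next='a')
  pos 2: 'a' -> no (next='a')
  pos 3: 'a' -> MATCH (next='c')
  pos 7: 'a' -> MATCH (next='c')
  pos 10: 'a' -> MATCH (next='c')
  pos 14: 'a' -> no (next='a')
  pos 15: 'a' -> MATCH (next='c')
Matching positions: [3, 7, 10, 15]
Count: 4

4


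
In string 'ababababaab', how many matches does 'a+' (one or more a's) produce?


Pattern 'a+' matches one or more consecutive a's.
String: 'ababababaab'
Scanning for runs of a:
  Match 1: 'a' (length 1)
  Match 2: 'a' (length 1)
  Match 3: 'a' (length 1)
  Match 4: 'a' (length 1)
  Match 5: 'aa' (length 2)
Total matches: 5

5


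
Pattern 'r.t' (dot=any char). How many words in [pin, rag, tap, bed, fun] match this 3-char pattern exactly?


Pattern 'r.t' means: starts with 'r', any single char, ends with 't'.
Checking each word (must be exactly 3 chars):
  'pin' (len=3): no
  'rag' (len=3): no
  'tap' (len=3): no
  'bed' (len=3): no
  'fun' (len=3): no
Matching words: []
Total: 0

0
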